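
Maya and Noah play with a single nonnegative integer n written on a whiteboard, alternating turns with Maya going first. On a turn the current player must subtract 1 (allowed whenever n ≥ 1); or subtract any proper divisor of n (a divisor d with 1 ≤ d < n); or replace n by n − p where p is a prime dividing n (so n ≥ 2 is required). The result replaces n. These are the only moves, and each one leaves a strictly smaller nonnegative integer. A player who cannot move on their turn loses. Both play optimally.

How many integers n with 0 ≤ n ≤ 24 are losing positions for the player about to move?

5

Use the standard recursion: the mover loses at a terminal position; elsewhere, the mover wins exactly when some move hands the opponent an L position.
n=0: no move → L
n=1: can move to 0, which is L ⇒ W
n=2: can move to 0, which is L ⇒ W
n=3: can move to 0, which is L ⇒ W
n=4: moves to 2(W), 3(W); every one is W ⇒ L
n=5: can move to 0, which is L ⇒ W
n=6: can move to 4, which is L ⇒ W
n=7: can move to 0, which is L ⇒ W
n=8: can move to 4, which is L ⇒ W
n=9: moves to 6(W), 8(W); every one is W ⇒ L
n=10: can move to 9, which is L ⇒ W
n=11: can move to 0, which is L ⇒ W
n=12: can move to 9, which is L ⇒ W
n=13: can move to 0, which is L ⇒ W
n=14: moves to 7(W), 12(W), 13(W); every one is W ⇒ L
n=15: can move to 14, which is L ⇒ W
n=16: can move to 14, which is L ⇒ W
n=17: can move to 0, which is L ⇒ W
n=18: can move to 9, which is L ⇒ W
n=19: can move to 0, which is L ⇒ W
n=20: moves to 10(W), 15(W), 16(W), 18(W), 19(W); every one is W ⇒ L
n=21: can move to 14, which is L ⇒ W
n=22: can move to 20, which is L ⇒ W
n=23: can move to 0, which is L ⇒ W
n=24: can move to 20, which is L ⇒ W
L entries with 0 ≤ n ≤ 24: n = 0, 4, 9, 14, 20; that makes 5.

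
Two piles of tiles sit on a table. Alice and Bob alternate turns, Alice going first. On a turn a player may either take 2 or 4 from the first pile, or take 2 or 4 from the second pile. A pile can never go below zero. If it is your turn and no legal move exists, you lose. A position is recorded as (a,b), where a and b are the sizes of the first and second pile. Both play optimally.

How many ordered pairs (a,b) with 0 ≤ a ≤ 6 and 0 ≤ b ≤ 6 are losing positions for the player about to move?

17

Build the W/L table. Terminal = L. A non-terminal position is W if it has a move to some L; otherwise it is L.
Every move lowers a or b (never raises either), so fill the grid row by row in increasing a, and left to right within a row: each cell's successors are then already labelled.
      b=0  b=1  b=2  b=3  b=4  b=5  b=6
a=0:    L    L    W    W    W    W    L
a=1:    L    L    W    W    W    W    L
a=2:    W    W    L    L    W    W    W
a=3:    W    W    L    L    W    W    W
a=4:    W    W    W    W    L    L    W
a=5:    W    W    W    W    L    L    W
a=6:    L    L    W    W    W    W    L
Cells with no legal move (terminal, hence L): (0,0), (0,1), (1,0), (1,1).
The remaining L cells, each justified by listing all of its moves:
(0,6): →(0,4)(W), (0,2)(W) — all W, so L
(1,6): →(1,4)(W), (1,2)(W) — all W, so L
(2,2): →(0,2)(W), (2,0)(W) — all W, so L
(2,3): →(0,3)(W), (2,1)(W) — all W, so L
(3,2): →(1,2)(W), (3,0)(W) — all W, so L
(3,3): →(1,3)(W), (3,1)(W) — all W, so L
(4,4): →(2,4)(W), (0,4)(W), (4,2)(W), (4,0)(W) — all W, so L
(4,5): →(2,5)(W), (0,5)(W), (4,3)(W), (4,1)(W) — all W, so L
(5,4): →(3,4)(W), (1,4)(W), (5,2)(W), (5,0)(W) — all W, so L
(5,5): →(3,5)(W), (1,5)(W), (5,3)(W), (5,1)(W) — all W, so L
(6,0): →(4,0)(W), (2,0)(W) — all W, so L
(6,1): →(4,1)(W), (2,1)(W) — all W, so L
(6,6): →(4,6)(W), (2,6)(W), (6,4)(W), (6,2)(W) — all W, so L
Every other cell has at least one move into one of the L cells above, so it is W.
L cells per row: a=0: 3, a=1: 3, a=2: 2, a=3: 2, a=4: 2, a=5: 2, a=6: 3; total 17.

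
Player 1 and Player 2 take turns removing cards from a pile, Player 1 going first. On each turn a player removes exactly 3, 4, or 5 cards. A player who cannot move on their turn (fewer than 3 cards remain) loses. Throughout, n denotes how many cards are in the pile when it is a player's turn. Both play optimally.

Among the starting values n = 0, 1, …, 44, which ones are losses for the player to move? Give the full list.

0, 1, 2, 8, 9, 10, 16, 17, 18, 24, 25, 26, 32, 33, 34, 40, 41, 42

Use the standard recursion: the mover loses at a terminal position; elsewhere, the mover wins exactly when some move hands the opponent an L position.
n=0: no move → L
n=1: no move → L
n=2: no move → L
n=3: reaches L-position 0 → W
n=4: reaches L-position 1 → W
n=5: reaches L-position 2 → W
n=6: reaches L-position 2 → W
n=7: reaches L-position 2 → W
n=8: only reaches 5(W), 4(W), 3(W), all W → L
n=9: only reaches 6(W), 5(W), 4(W), all W → L
n=10: only reaches 7(W), 6(W), 5(W), all W → L
n=11: reaches L-position 8 → W
n=12: reaches L-position 9 → W
n=13: reaches L-position 10 → W
n=14: reaches L-position 10 → W
n=15: reaches L-position 10 → W
n=16: only reaches 13(W), 12(W), 11(W), all W → L
n=17: only reaches 14(W), 13(W), 12(W), all W → L
n=18: only reaches 15(W), 14(W), 13(W), all W → L
n=19: reaches L-position 16 → W
n=20: reaches L-position 17 → W
n=21: reaches L-position 18 → W
n=22: reaches L-position 18 → W
n=23: reaches L-position 18 → W
n=24: only reaches 21(W), 20(W), 19(W), all W → L
n=25: only reaches 22(W), 21(W), 20(W), all W → L
n=26: only reaches 23(W), 22(W), 21(W), all W → L
n=27: reaches L-position 24 → W
n=28: reaches L-position 25 → W
n=29: reaches L-position 26 → W
n=30: reaches L-position 26 → W
n=31: reaches L-position 26 → W
n=32: only reaches 29(W), 28(W), 27(W), all W → L
n=33: only reaches 30(W), 29(W), 28(W), all W → L
n=34: only reaches 31(W), 30(W), 29(W), all W → L
n=35: reaches L-position 32 → W
n=36: reaches L-position 33 → W
n=37: reaches L-position 34 → W
n=38: reaches L-position 34 → W
n=39: reaches L-position 34 → W
n=40: only reaches 37(W), 36(W), 35(W), all W → L
n=41: only reaches 38(W), 37(W), 36(W), all W → L
n=42: only reaches 39(W), 38(W), 37(W), all W → L
n=43: reaches L-position 40 → W
n=44: reaches L-position 41 → W
Reading off the rows marked L gives the requested list; there are 18 such values of n.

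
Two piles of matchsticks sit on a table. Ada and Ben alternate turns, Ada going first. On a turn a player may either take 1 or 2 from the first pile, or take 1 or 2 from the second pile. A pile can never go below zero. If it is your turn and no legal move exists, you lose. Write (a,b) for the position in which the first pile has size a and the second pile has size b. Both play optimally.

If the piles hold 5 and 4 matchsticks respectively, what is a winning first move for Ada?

Positions with no move are L. A position that does have a move is losing for the player to move precisely when every available move leads to a winning position for the opponent. Fill in the labels:
No move ever increases a pile, so every position that can arise here has a ≤ 5 and b ≤ 4; it is enough to label the cells with 0 ≤ a ≤ 5 and 0 ≤ b ≤ 4.
Every move lowers a or b (never raises either), so fill the grid row by row in increasing a, and left to right within a row: each cell's successors are then already labelled.
      b=0  b=1  b=2  b=3  b=4
a=0:    L    W    W    L    W
a=1:    W    L    W    W    L
a=2:    W    W    L    W    W
a=3:    L    W    W    L    W
a=4:    W    L    W    W    L
a=5:    W    W    L    W    W
Cells with no legal move (terminal, hence L): (0,0).
The remaining L cells, each justified by listing all of its moves:
(0,3): L (options (0,2)(W), (0,1)(W) are all W)
(1,1): L (options (0,1)(W), (1,0)(W) are all W)
(1,4): L (options (0,4)(W), (1,3)(W), (1,2)(W) are all W)
(2,2): L (options (1,2)(W), (0,2)(W), (2,1)(W), (2,0)(W) are all W)
(3,0): L (options (2,0)(W), (1,0)(W) are all W)
(3,3): L (options (2,3)(W), (1,3)(W), (3,2)(W), (3,1)(W) are all W)
(4,1): L (options (3,1)(W), (2,1)(W), (4,0)(W) are all W)
(4,4): L (options (3,4)(W), (2,4)(W), (4,3)(W), (4,2)(W) are all W)
(5,2): L (options (4,2)(W), (3,2)(W), (5,1)(W), (5,0)(W) are all W)
Every other cell has at least one move into one of the L cells above, so it is W.
From (5,4), the L positions reachable in one move are: (4,4), (5,2). Any move reaching one of these is winning.

Move to (4,4).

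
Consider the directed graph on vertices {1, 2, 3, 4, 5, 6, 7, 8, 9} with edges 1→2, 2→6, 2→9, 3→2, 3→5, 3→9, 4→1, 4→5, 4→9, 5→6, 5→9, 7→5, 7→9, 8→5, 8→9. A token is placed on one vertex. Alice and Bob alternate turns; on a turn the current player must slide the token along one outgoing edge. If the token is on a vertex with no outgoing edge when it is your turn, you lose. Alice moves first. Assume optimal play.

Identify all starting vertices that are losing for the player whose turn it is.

1, 6, 9

Compute win/loss labels from the base case upward. A position with no move is L. Any other position is W if it can reach an L in one move, else L.
Every edge goes from a vertex to one that appears earlier in the order 9, 6, 5, 7, 2, 1, 3, 4, 8, so processing vertices in that order labels each vertex after all of its successors.
9: no outgoing edge → L
6: no outgoing edge → L
5: W (go to 6, an L position)
7: W (go to 9, an L position)
2: W (go to 6, an L position)
1: L (sole option 2(W) is W)
3: W (go to 9, an L position)
4: W (go to 1, an L position)
8: W (go to 9, an L position)
The losing starting vertices are exactly the entries labelled L in this table (3 of them).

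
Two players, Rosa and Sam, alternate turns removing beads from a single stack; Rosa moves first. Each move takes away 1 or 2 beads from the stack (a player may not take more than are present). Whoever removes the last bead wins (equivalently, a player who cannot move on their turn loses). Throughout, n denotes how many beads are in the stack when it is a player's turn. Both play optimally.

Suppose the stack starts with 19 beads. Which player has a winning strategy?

Rosa wins.

Label each position W (a win for the player to move) or L (a loss). A position with no legal move is L; any other position is W exactly when some move reaches an L, and L when every move reaches a W.
n=0: no move → L
n=1: can move to 0, which is L ⇒ W
n=2: can move to 0, which is L ⇒ W
n=3: moves to 2(W), 1(W); every one is W ⇒ L
n=4: can move to 3, which is L ⇒ W
n=5: can move to 3, which is L ⇒ W
n=6: moves to 5(W), 4(W); every one is W ⇒ L
n=7: can move to 6, which is L ⇒ W
n=8: can move to 6, which is L ⇒ W
n=9: moves to 8(W), 7(W); every one is W ⇒ L
n=10: can move to 9, which is L ⇒ W
n=11: can move to 9, which is L ⇒ W
n=12: moves to 11(W), 10(W); every one is W ⇒ L
n=13: can move to 12, which is L ⇒ W
n=14: can move to 12, which is L ⇒ W
n=15: moves to 14(W), 13(W); every one is W ⇒ L
n=16: can move to 15, which is L ⇒ W
n=17: can move to 15, which is L ⇒ W
n=18: moves to 17(W), 16(W); every one is W ⇒ L
n=19: can move to 18, which is L ⇒ W
The starting position 19 is W: Rosa should remove 1, leaving 18, handing over an L position.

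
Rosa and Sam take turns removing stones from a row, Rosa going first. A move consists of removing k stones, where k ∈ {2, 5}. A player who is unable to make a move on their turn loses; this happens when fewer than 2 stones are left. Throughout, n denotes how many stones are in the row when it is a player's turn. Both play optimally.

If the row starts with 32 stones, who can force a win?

Positions with no move are L. A position that does have a move is losing for the player to move precisely when every available move leads to a winning position for the opponent. Fill in the labels:
n=0: no move → L
n=1: no move → L
n=2: reaches L-position 0 → W
n=3: reaches L-position 1 → W
n=4: only reaches 2(W), which is W → L
n=5: reaches L-position 0 → W
n=6: reaches L-position 4 → W
n=7: only reaches 5(W), 2(W), all W → L
n=8: only reaches 6(W), 3(W), all W → L
n=9: reaches L-position 7 → W
n=10: reaches L-position 8 → W
n=11: only reaches 9(W), 6(W), all W → L
n=12: reaches L-position 7 → W
n=13: reaches L-position 11 → W
n=14: only reaches 12(W), 9(W), all W → L
n=15: only reaches 13(W), 10(W), all W → L
n=16: reaches L-position 14 → W
n=17: reaches L-position 15 → W
n=18: only reaches 16(W), 13(W), all W → L
n=19: reaches L-position 14 → W
n=20: reaches L-position 18 → W
n=21: only reaches 19(W), 16(W), all W → L
n=22: only reaches 20(W), 17(W), all W → L
n=23: reaches L-position 21 → W
n=24: reaches L-position 22 → W
n=25: only reaches 23(W), 20(W), all W → L
n=26: reaches L-position 21 → W
n=27: reaches L-position 25 → W
n=28: only reaches 26(W), 23(W), all W → L
n=29: only reaches 27(W), 24(W), all W → L
n=30: reaches L-position 28 → W
n=31: reaches L-position 29 → W
n=32: only reaches 30(W), 27(W), all W → L
The starting position 32 is L: whatever Rosa does, the opponent receives a W position.

Sam wins.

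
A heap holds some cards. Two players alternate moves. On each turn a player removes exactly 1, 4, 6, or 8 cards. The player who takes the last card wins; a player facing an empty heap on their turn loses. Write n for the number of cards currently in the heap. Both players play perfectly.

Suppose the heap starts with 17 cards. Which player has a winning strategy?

Classify positions by backward induction: terminal positions (no move available) are L. From any other position, the mover wins iff some move reaches an L.
n=0: no move → L
n=1: can move to 0, which is L ⇒ W
n=2: the only move is to 1(W), a W ⇒ L
n=3: can move to 2, which is L ⇒ W
n=4: can move to 0, which is L ⇒ W
n=5: moves to 4(W), 1(W); every one is W ⇒ L
n=6: can move to 5, which is L ⇒ W
n=7: moves to 6(W), 3(W), 1(W); every one is W ⇒ L
n=8: can move to 7, which is L ⇒ W
n=9: can move to 5, which is L ⇒ W
n=10: can move to 2, which is L ⇒ W
n=11: can move to 7, which is L ⇒ W
n=12: moves to 11(W), 8(W), 6(W), 4(W); every one is W ⇒ L
n=13: can move to 12, which is L ⇒ W
n=14: moves to 13(W), 10(W), 8(W), 6(W); every one is W ⇒ L
n=15: can move to 14, which is L ⇒ W
n=16: can move to 12, which is L ⇒ W
n=17: moves to 16(W), 13(W), 11(W), 9(W); every one is W ⇒ L
Every move from 17 reaches a W position, so the mover loses.

The second player wins.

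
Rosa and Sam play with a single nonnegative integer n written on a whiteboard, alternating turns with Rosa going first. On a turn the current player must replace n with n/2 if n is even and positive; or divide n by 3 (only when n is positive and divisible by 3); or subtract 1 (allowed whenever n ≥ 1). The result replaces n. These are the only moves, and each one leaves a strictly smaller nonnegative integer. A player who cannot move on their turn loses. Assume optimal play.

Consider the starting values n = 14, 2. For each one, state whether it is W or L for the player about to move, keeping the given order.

Compute win/loss labels from the base case upward. A position with no move is L. Any other position is W if it can reach an L in one move, else L.
n=0: no move → L
n=1: reaches L-position 0 → W
n=2: only reaches 1(W), which is W → L
n=3: reaches L-position 2 → W
n=4: reaches L-position 2 → W
n=5: only reaches 4(W), which is W → L
n=6: reaches L-position 2 → W
n=7: only reaches 6(W), which is W → L
n=8: reaches L-position 7 → W
n=9: only reaches 3(W), 8(W), all W → L
n=10: reaches L-position 5 → W
n=11: only reaches 10(W), which is W → L
n=12: reaches L-position 11 → W
n=13: only reaches 12(W), which is W → L
n=14: reaches L-position 7 → W

14: W, 2: L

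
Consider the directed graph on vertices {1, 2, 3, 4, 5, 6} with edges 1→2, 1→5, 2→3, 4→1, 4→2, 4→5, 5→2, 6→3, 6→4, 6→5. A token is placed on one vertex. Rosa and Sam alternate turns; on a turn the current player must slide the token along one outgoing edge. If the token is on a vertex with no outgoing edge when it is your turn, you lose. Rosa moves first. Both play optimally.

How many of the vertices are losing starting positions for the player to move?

2

Positions with no move are L. A position that does have a move is losing for the player to move precisely when every available move leads to a winning position for the opponent. Fill in the labels:
Every edge goes from a vertex to one that appears earlier in the order 3, 2, 5, 1, 4, 6, so processing vertices in that order labels each vertex after all of its successors.
3: no outgoing edge → L
2: reaches L-position 3 → W
5: only reaches 2(W), which is W → L
1: reaches L-position 5 → W
4: reaches L-position 5 → W
6: reaches L-position 5 → W
The L vertices are 3, 5; that is 2 in all.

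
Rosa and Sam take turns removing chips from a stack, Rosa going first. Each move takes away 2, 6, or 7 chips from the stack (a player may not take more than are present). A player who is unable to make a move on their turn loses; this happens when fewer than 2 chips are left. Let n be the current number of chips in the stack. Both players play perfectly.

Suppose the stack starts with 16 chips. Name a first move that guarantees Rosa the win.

Remove 2, leaving 14.

Work bottom-up. With no move the player to move loses. Otherwise the position is W if at least one move leads to an L position for the opponent, and L if every move leads to a W.
n=0: no move → L
n=1: no move → L
n=2: W (go to 0, an L position)
n=3: W (go to 1, an L position)
n=4: L (sole option 2(W) is W)
n=5: L (sole option 3(W) is W)
n=6: W (go to 4, an L position)
n=7: W (go to 5, an L position)
n=8: W (go to 1, an L position)
n=9: L (options 7(W), 3(W), 2(W) are all W)
n=10: W (go to 4, an L position)
n=11: W (go to 9, an L position)
n=12: W (go to 5, an L position)
n=13: L (options 11(W), 7(W), 6(W) are all W)
n=14: L (options 12(W), 8(W), 7(W) are all W)
n=15: W (go to 13, an L position)
n=16: W (go to 14, an L position)
From 16, the L positions reachable in one move are: 14, 9. Any move reaching one of these is winning.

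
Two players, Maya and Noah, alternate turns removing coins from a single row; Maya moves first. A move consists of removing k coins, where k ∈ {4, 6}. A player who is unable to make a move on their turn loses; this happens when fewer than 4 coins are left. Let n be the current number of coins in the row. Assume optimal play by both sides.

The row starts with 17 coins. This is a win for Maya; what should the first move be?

Remove 4, leaving 13.

Classify positions by backward induction: terminal positions (no move available) are L. From any other position, the mover wins iff some move reaches an L.
n=0: no move → L
n=1: no move → L
n=2: no move → L
n=3: no move → L
n=4: →0(L), so W
n=5: →1(L), so W
n=6: →2(L), so W
n=7: →3(L), so W
n=8: →2(L), so W
n=9: →3(L), so W
n=10: →6(W), 4(W) — all W, so L
n=11: →7(W), 5(W) — all W, so L
n=12: →8(W), 6(W) — all W, so L
n=13: →9(W), 7(W) — all W, so L
n=14: →10(L), so W
n=15: →11(L), so W
n=16: →12(L), so W
n=17: →13(L), so W
From 17, the L positions reachable in one move are: 13, 11. Any move reaching one of these is winning.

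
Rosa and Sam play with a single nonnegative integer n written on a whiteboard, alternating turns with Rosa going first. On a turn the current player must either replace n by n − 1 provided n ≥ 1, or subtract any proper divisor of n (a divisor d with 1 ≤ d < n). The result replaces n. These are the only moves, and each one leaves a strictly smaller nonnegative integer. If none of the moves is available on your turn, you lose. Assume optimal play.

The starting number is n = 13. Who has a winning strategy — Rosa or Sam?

Sam wins.

Use the standard recursion: the mover loses at a terminal position; elsewhere, the mover wins exactly when some move hands the opponent an L position.
n=0: no move → L
n=1: W (go to 0, an L position)
n=2: L (sole option 1(W) is W)
n=3: W (go to 2, an L position)
n=4: W (go to 2, an L position)
n=5: L (sole option 4(W) is W)
n=6: W (go to 5, an L position)
n=7: L (sole option 6(W) is W)
n=8: W (go to 7, an L position)
n=9: L (options 6(W), 8(W) are all W)
n=10: W (go to 5, an L position)
n=11: L (sole option 10(W) is W)
n=12: W (go to 9, an L position)
n=13: L (sole option 12(W) is W)
Every move from 13 reaches a W position, so the mover loses.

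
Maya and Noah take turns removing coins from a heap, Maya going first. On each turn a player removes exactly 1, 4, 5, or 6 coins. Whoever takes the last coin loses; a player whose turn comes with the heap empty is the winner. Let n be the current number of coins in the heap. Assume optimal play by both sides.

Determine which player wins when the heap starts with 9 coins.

Maya wins.

Use the standard recursion: the mover wins at a terminal position; elsewhere, the mover wins exactly when some move hands the opponent an L position.
n=0: no move; the opponent has just taken the last coin and therefore loses → W
n=1: →0(W) only, which is W, so L
n=2: →1(L), so W
n=3: →2(W) only, which is W, so L
n=4: →3(L), so W
n=5: →1(L), so W
n=6: →1(L), so W
n=7: →3(L), so W
n=8: →3(L), so W
n=9: →3(L), so W
From 9 Maya can remove 6, leaving 3, reaching an L position.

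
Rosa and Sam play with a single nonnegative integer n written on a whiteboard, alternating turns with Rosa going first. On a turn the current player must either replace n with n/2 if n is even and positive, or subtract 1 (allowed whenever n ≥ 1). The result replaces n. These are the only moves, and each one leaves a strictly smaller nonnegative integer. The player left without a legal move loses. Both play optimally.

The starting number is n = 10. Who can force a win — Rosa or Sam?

Label each position W (a win for the player to move) or L (a loss). A position with no legal move is L; any other position is W exactly when some move reaches an L, and L when every move reaches a W.
n=0: no move → L
n=1: W (go to 0, an L position)
n=2: L (sole option 1(W) is W)
n=3: W (go to 2, an L position)
n=4: W (go to 2, an L position)
n=5: L (sole option 4(W) is W)
n=6: W (go to 5, an L position)
n=7: L (sole option 6(W) is W)
n=8: W (go to 7, an L position)
n=9: L (sole option 8(W) is W)
n=10: W (go to 5, an L position)
The starting position 10 is W: Rosa should move to 5, handing over an L position.

Rosa wins.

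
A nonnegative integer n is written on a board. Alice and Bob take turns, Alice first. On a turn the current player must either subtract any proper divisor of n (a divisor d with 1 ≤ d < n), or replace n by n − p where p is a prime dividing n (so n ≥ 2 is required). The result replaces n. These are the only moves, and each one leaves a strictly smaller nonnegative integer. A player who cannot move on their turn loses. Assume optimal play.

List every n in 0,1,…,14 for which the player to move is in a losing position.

Label each position W (a win for the player to move) or L (a loss). A position with no legal move is L; any other position is W exactly when some move reaches an L, and L when every move reaches a W.
n=0: no move → L
n=1: no move → L
n=2: W (go to 0, an L position)
n=3: W (go to 0, an L position)
n=4: L (options 2(W), 3(W) are all W)
n=5: W (go to 0, an L position)
n=6: W (go to 4, an L position)
n=7: W (go to 0, an L position)
n=8: W (go to 4, an L position)
n=9: L (options 6(W), 8(W) are all W)
n=10: W (go to 9, an L position)
n=11: W (go to 0, an L position)
n=12: W (go to 9, an L position)
n=13: W (go to 0, an L position)
n=14: L (options 7(W), 12(W), 13(W) are all W)
Reading off the rows marked L gives the requested list; there are 5 such values of n.

0, 1, 4, 9, 14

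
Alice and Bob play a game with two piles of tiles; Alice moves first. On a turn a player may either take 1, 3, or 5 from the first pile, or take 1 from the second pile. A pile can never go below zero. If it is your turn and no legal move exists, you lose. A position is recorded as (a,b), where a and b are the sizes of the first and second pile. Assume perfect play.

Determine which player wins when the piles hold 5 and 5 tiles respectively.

Label each position W (a win for the player to move) or L (a loss). A position with no legal move is L; any other position is W exactly when some move reaches an L, and L when every move reaches a W.
No move ever increases a pile, so every position that can arise here has a ≤ 5 and b ≤ 5; it is enough to label the cells with 0 ≤ a ≤ 5 and 0 ≤ b ≤ 5.
Every move lowers a or b (never raises either), so fill the grid row by row in increasing a, and left to right within a row: each cell's successors are then already labelled.
      b=0  b=1  b=2  b=3  b=4  b=5
a=0:    L    W    L    W    L    W
a=1:    W    L    W    L    W    L
a=2:    L    W    L    W    L    W
a=3:    W    L    W    L    W    L
a=4:    L    W    L    W    L    W
a=5:    W    L    W    L    W    L
Cells with no legal move (terminal, hence L): (0,0).
The remaining L cells, each justified by listing all of its moves:
(0,2): the only move is to (0,1)(W), a W ⇒ L
(0,4): the only move is to (0,3)(W), a W ⇒ L
(1,1): moves to (0,1)(W), (1,0)(W); every one is W ⇒ L
(1,3): moves to (0,3)(W), (1,2)(W); every one is W ⇒ L
(1,5): moves to (0,5)(W), (1,4)(W); every one is W ⇒ L
(2,0): the only move is to (1,0)(W), a W ⇒ L
(2,2): moves to (1,2)(W), (2,1)(W); every one is W ⇒ L
(2,4): moves to (1,4)(W), (2,3)(W); every one is W ⇒ L
(3,1): moves to (2,1)(W), (0,1)(W), (3,0)(W); every one is W ⇒ L
(3,3): moves to (2,3)(W), (0,3)(W), (3,2)(W); every one is W ⇒ L
(3,5): moves to (2,5)(W), (0,5)(W), (3,4)(W); every one is W ⇒ L
(4,0): moves to (3,0)(W), (1,0)(W); every one is W ⇒ L
(4,2): moves to (3,2)(W), (1,2)(W), (4,1)(W); every one is W ⇒ L
(4,4): moves to (3,4)(W), (1,4)(W), (4,3)(W); every one is W ⇒ L
(5,1): moves to (4,1)(W), (2,1)(W), (0,1)(W), (5,0)(W); every one is W ⇒ L
(5,3): moves to (4,3)(W), (2,3)(W), (0,3)(W), (5,2)(W); every one is W ⇒ L
(5,5): moves to (4,5)(W), (2,5)(W), (0,5)(W), (5,4)(W); every one is W ⇒ L
Every other cell has at least one move into one of the L cells above, so it is W.
Every move from (5,5) reaches a W position, so the mover loses.

Bob wins.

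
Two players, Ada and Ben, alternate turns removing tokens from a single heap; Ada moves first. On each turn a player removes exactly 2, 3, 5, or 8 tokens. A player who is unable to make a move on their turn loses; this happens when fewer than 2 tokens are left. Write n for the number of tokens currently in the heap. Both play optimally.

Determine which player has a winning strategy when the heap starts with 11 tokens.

Work bottom-up. With no move the player to move loses. Otherwise the position is W if at least one move leads to an L position for the opponent, and L if every move leads to a W.
n=0: no move → L
n=1: no move → L
n=2: →0(L), so W
n=3: →1(L), so W
n=4: →1(L), so W
n=5: →0(L), so W
n=6: →1(L), so W
n=7: →5(W), 4(W), 2(W) — all W, so L
n=8: →0(L), so W
n=9: →7(L), so W
n=10: →7(L), so W
n=11: →9(W), 8(W), 6(W), 3(W) — all W, so L
Every move from 11 reaches a W position, so the mover loses.

Ben wins.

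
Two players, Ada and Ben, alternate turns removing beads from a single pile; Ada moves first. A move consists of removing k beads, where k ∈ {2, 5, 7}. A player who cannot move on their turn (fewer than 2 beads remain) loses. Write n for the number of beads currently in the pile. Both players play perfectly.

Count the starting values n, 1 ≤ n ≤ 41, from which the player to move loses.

11

Use the standard recursion: the mover loses at a terminal position; elsewhere, the mover wins exactly when some move hands the opponent an L position.
n=0: no move → L
n=1: no move → L
n=2: W (go to 0, an L position)
n=3: W (go to 1, an L position)
n=4: L (sole option 2(W) is W)
n=5: W (go to 0, an L position)
n=6: W (go to 4, an L position)
n=7: W (go to 0, an L position)
n=8: W (go to 1, an L position)
n=9: W (go to 4, an L position)
n=10: L (options 8(W), 5(W), 3(W) are all W)
n=11: W (go to 4, an L position)
n=12: W (go to 10, an L position)
n=13: L (options 11(W), 8(W), 6(W) are all W)
n=14: L (options 12(W), 9(W), 7(W) are all W)
n=15: W (go to 13, an L position)
n=16: W (go to 14, an L position)
n=17: W (go to 10, an L position)
n=18: W (go to 13, an L position)
n=19: W (go to 14, an L position)
n=20: W (go to 13, an L position)
n=21: W (go to 14, an L position)
n=22: L (options 20(W), 17(W), 15(W) are all W)
n=23: L (options 21(W), 18(W), 16(W) are all W)
n=24: W (go to 22, an L position)
n=25: W (go to 23, an L position)
n=26: L (options 24(W), 21(W), 19(W) are all W)
n=27: W (go to 22, an L position)
n=28: W (go to 26, an L position)
n=29: W (go to 22, an L position)
n=30: W (go to 23, an L position)
n=31: W (go to 26, an L position)
n=32: L (options 30(W), 27(W), 25(W) are all W)
n=33: W (go to 26, an L position)
n=34: W (go to 32, an L position)
n=35: L (options 33(W), 30(W), 28(W) are all W)
n=36: L (options 34(W), 31(W), 29(W) are all W)
n=37: W (go to 35, an L position)
n=38: W (go to 36, an L position)
n=39: W (go to 32, an L position)
n=40: W (go to 35, an L position)
n=41: W (go to 36, an L position)
L entries with 1 ≤ n ≤ 41 (n=0 is outside the asked range and is not counted): n = 1, 4, 10, 13, 14, 22, 23, 26, 32, 35, 36; that makes 11.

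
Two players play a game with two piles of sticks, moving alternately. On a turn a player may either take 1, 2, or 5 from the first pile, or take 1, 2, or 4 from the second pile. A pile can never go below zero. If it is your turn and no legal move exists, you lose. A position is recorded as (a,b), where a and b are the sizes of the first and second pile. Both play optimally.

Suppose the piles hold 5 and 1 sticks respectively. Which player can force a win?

Positions with no move are L. A position that does have a move is losing for the player to move precisely when every available move leads to a winning position for the opponent. Fill in the labels:
No move ever increases a pile, so every position that can arise here has a ≤ 5 and b ≤ 1; it is enough to label the cells with 0 ≤ a ≤ 5 and 0 ≤ b ≤ 1.
Every move lowers a or b (never raises either), so fill the grid row by row in increasing a, and left to right within a row: each cell's successors are then already labelled.
      b=0  b=1
a=0:    L    W
a=1:    W    L
a=2:    W    W
a=3:    L    W
a=4:    W    L
a=5:    W    W
Cells with no legal move (terminal, hence L): (0,0).
The remaining L cells, each justified by listing all of its moves:
(1,1): moves to (0,1)(W), (1,0)(W); every one is W ⇒ L
(3,0): moves to (2,0)(W), (1,0)(W); every one is W ⇒ L
(4,1): moves to (3,1)(W), (2,1)(W), (4,0)(W); every one is W ⇒ L
Every other cell has at least one move into one of the L cells above, so it is W.
From (5,1) the player to move can move to (4,1), reaching an L position.

The first player wins.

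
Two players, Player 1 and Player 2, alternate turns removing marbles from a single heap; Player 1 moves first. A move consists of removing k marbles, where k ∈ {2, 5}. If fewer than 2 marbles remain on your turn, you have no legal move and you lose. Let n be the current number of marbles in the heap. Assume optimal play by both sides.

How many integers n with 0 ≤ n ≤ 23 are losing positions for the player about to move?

11

Work bottom-up. With no move the player to move loses. Otherwise the position is W if at least one move leads to an L position for the opponent, and L if every move leads to a W.
n=0: no move → L
n=1: no move → L
n=2: →0(L), so W
n=3: →1(L), so W
n=4: →2(W) only, which is W, so L
n=5: →0(L), so W
n=6: →4(L), so W
n=7: →5(W), 2(W) — all W, so L
n=8: →6(W), 3(W) — all W, so L
n=9: →7(L), so W
n=10: →8(L), so W
n=11: →9(W), 6(W) — all W, so L
n=12: →7(L), so W
n=13: →11(L), so W
n=14: →12(W), 9(W) — all W, so L
n=15: →13(W), 10(W) — all W, so L
n=16: →14(L), so W
n=17: →15(L), so W
n=18: →16(W), 13(W) — all W, so L
n=19: →14(L), so W
n=20: →18(L), so W
n=21: →19(W), 16(W) — all W, so L
n=22: →20(W), 17(W) — all W, so L
n=23: →21(L), so W
L entries with 0 ≤ n ≤ 23: n = 0, 1, 4, 7, 8, 11, 14, 15, 18, 21, 22; that makes 11.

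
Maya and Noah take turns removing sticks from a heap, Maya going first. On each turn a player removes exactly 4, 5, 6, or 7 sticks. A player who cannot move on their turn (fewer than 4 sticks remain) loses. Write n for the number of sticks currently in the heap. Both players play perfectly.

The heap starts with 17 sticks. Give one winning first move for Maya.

Classify positions by backward induction: terminal positions (no move available) are L. From any other position, the mover wins iff some move reaches an L.
n=0: no move → L
n=1: no move → L
n=2: no move → L
n=3: no move → L
n=4: W (go to 0, an L position)
n=5: W (go to 1, an L position)
n=6: W (go to 2, an L position)
n=7: W (go to 3, an L position)
n=8: W (go to 3, an L position)
n=9: W (go to 3, an L position)
n=10: W (go to 3, an L position)
n=11: L (options 7(W), 6(W), 5(W), 4(W) are all W)
n=12: L (options 8(W), 7(W), 6(W), 5(W) are all W)
n=13: L (options 9(W), 8(W), 7(W), 6(W) are all W)
n=14: L (options 10(W), 9(W), 8(W), 7(W) are all W)
n=15: W (go to 11, an L position)
n=16: W (go to 12, an L position)
n=17: W (go to 13, an L position)
From 17, the L positions reachable in one move are: 13, 12, 11. Any move reaching one of these is winning.

Remove 4, leaving 13.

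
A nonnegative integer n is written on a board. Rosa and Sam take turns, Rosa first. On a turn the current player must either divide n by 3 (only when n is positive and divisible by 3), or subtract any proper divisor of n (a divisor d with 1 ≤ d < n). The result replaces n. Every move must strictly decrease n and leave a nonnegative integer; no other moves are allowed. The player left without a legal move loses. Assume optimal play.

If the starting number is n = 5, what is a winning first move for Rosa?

Positions with no move are L. A position that does have a move is losing for the player to move precisely when every available move leads to a winning position for the opponent. Fill in the labels:
n=0: no move → L
n=1: no move → L
n=2: can move to 1, which is L ⇒ W
n=3: can move to 1, which is L ⇒ W
n=4: moves to 2(W), 3(W); every one is W ⇒ L
n=5: can move to 4, which is L ⇒ W
From 5, the L positions reachable in one move are: 4.

Move to 4.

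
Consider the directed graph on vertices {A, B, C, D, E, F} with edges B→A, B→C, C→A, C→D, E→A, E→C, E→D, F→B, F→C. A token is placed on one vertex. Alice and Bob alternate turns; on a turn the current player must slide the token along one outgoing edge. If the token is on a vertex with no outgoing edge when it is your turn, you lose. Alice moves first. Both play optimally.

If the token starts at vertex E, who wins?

Build the W/L table. Terminal = L. A non-terminal position is W if it has a move to some L; otherwise it is L.
Every edge goes from a vertex to one that appears earlier in the order A, D, C, B, E, F, so processing vertices in that order labels each vertex after all of its successors.
A: no outgoing edge → L
D: no outgoing edge → L
C: →D(L), so W
B: →A(L), so W
E: →D(L), so W
F: →B(W), C(W) — all W, so L
The starting position E is W: Alice should move to D, handing over an L position.

Alice wins.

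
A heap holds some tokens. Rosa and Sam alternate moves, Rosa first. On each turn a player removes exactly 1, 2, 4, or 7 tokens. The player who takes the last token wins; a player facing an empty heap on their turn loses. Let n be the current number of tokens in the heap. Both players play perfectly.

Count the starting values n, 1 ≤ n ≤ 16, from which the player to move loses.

Classify positions by backward induction: terminal positions (no move available) are L. From any other position, the mover wins iff some move reaches an L.
n=0: no move → L
n=1: →0(L), so W
n=2: →0(L), so W
n=3: →2(W), 1(W) — all W, so L
n=4: →3(L), so W
n=5: →3(L), so W
n=6: →5(W), 4(W), 2(W) — all W, so L
n=7: →6(L), so W
n=8: →6(L), so W
n=9: →8(W), 7(W), 5(W), 2(W) — all W, so L
n=10: →9(L), so W
n=11: →9(L), so W
n=12: →11(W), 10(W), 8(W), 5(W) — all W, so L
n=13: →12(L), so W
n=14: →12(L), so W
n=15: →14(W), 13(W), 11(W), 8(W) — all W, so L
n=16: →15(L), so W
L entries with 1 ≤ n ≤ 16 (n=0 is outside the asked range and is not counted): n = 3, 6, 9, 12, 15; that makes 5.

5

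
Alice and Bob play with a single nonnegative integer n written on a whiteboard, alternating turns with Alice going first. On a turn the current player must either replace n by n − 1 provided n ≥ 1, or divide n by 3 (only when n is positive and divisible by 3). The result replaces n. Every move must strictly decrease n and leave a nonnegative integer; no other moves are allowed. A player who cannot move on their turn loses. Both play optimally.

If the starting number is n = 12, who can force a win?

Positions with no move are L. A position that does have a move is losing for the player to move precisely when every available move leads to a winning position for the opponent. Fill in the labels:
n=0: no move → L
n=1: can move to 0, which is L ⇒ W
n=2: the only move is to 1(W), a W ⇒ L
n=3: can move to 2, which is L ⇒ W
n=4: the only move is to 3(W), a W ⇒ L
n=5: can move to 4, which is L ⇒ W
n=6: can move to 2, which is L ⇒ W
n=7: the only move is to 6(W), a W ⇒ L
n=8: can move to 7, which is L ⇒ W
n=9: moves to 3(W), 8(W); every one is W ⇒ L
n=10: can move to 9, which is L ⇒ W
n=11: the only move is to 10(W), a W ⇒ L
n=12: can move to 4, which is L ⇒ W
From 12 Alice can move to 4, reaching an L position.

Alice wins.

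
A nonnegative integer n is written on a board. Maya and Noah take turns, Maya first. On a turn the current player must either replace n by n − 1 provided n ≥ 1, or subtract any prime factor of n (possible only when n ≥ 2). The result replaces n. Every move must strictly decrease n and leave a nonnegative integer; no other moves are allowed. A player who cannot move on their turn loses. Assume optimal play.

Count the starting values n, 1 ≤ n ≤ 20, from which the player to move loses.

Use the standard recursion: the mover loses at a terminal position; elsewhere, the mover wins exactly when some move hands the opponent an L position.
n=0: no move → L
n=1: →0(L), so W
n=2: →0(L), so W
n=3: →0(L), so W
n=4: →2(W), 3(W) — all W, so L
n=5: →0(L), so W
n=6: →4(L), so W
n=7: →0(L), so W
n=8: →6(W), 7(W) — all W, so L
n=9: →8(L), so W
n=10: →8(L), so W
n=11: →0(L), so W
n=12: →9(W), 10(W), 11(W) — all W, so L
n=13: →0(L), so W
n=14: →12(L), so W
n=15: →12(L), so W
n=16: →14(W), 15(W) — all W, so L
n=17: →0(L), so W
n=18: →16(L), so W
n=19: →0(L), so W
n=20: →15(W), 18(W), 19(W) — all W, so L
L entries with 1 ≤ n ≤ 20 (n=0 is outside the asked range and is not counted): n = 4, 8, 12, 16, 20; that makes 5.

5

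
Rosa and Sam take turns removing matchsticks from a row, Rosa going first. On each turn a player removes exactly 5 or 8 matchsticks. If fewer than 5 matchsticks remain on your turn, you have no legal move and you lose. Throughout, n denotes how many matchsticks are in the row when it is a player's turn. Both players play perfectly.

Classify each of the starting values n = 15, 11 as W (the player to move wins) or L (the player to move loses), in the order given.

15: L, 11: W

Build the W/L table. Terminal = L. A non-terminal position is W if it has a move to some L; otherwise it is L.
n=0: no move → L
n=1: no move → L
n=2: no move → L
n=3: no move → L
n=4: no move → L
n=5: reaches L-position 0 → W
n=6: reaches L-position 1 → W
n=7: reaches L-position 2 → W
n=8: reaches L-position 3 → W
n=9: reaches L-position 4 → W
n=10: reaches L-position 2 → W
n=11: reaches L-position 3 → W
n=12: reaches L-position 4 → W
n=13: only reaches 8(W), 5(W), all W → L
n=14: only reaches 9(W), 6(W), all W → L
n=15: only reaches 10(W), 7(W), all W → L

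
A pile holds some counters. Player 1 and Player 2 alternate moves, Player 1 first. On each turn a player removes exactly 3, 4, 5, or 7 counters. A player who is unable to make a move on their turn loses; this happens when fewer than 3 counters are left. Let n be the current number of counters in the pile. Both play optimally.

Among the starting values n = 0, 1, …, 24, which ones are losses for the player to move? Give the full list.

Compute win/loss labels from the base case upward. A position with no move is L. Any other position is W if it can reach an L in one move, else L.
n=0: no move → L
n=1: no move → L
n=2: no move → L
n=3: can move to 0, which is L ⇒ W
n=4: can move to 1, which is L ⇒ W
n=5: can move to 2, which is L ⇒ W
n=6: can move to 2, which is L ⇒ W
n=7: can move to 2, which is L ⇒ W
n=8: can move to 1, which is L ⇒ W
n=9: can move to 2, which is L ⇒ W
n=10: moves to 7(W), 6(W), 5(W), 3(W); every one is W ⇒ L
n=11: moves to 8(W), 7(W), 6(W), 4(W); every one is W ⇒ L
n=12: moves to 9(W), 8(W), 7(W), 5(W); every one is W ⇒ L
n=13: can move to 10, which is L ⇒ W
n=14: can move to 11, which is L ⇒ W
n=15: can move to 12, which is L ⇒ W
n=16: can move to 12, which is L ⇒ W
n=17: can move to 12, which is L ⇒ W
n=18: can move to 11, which is L ⇒ W
n=19: can move to 12, which is L ⇒ W
n=20: moves to 17(W), 16(W), 15(W), 13(W); every one is W ⇒ L
n=21: moves to 18(W), 17(W), 16(W), 14(W); every one is W ⇒ L
n=22: moves to 19(W), 18(W), 17(W), 15(W); every one is W ⇒ L
n=23: can move to 20, which is L ⇒ W
n=24: can move to 21, which is L ⇒ W
The losing starting values of n are exactly the entries labelled L in this table (9 of them).

0, 1, 2, 10, 11, 12, 20, 21, 22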